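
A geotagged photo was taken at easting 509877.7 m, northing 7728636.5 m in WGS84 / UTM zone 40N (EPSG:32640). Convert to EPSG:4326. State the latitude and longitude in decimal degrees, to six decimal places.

Zone 40N: λ₀ = 57°, k₀ = 0.9996, false easting 500000 m.
Meridian distance M = (N − FN)/k₀ = 7731729.2 m.
Inverse transverse Mercator on WGS84 gives φ = 69.66590029°, λ = 57.25470092°.

lat 69.665900°, lon 57.254701°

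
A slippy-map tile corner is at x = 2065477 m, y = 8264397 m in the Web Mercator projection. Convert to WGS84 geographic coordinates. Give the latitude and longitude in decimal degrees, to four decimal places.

R = 6378137 m. λ = x/R = 18.55449558°.
φ = 2·arctan(exp(y/R)) − 90° = 2·arctan(3.65369) − 90° = 59.38649783°.

lat 59.3865°, lon 18.5545°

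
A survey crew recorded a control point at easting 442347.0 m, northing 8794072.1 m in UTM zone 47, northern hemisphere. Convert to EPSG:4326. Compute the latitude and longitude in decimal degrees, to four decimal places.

Zone 47N: λ₀ = 99°, k₀ = 0.9996, false easting 500000 m.
Meridian distance M = (N − FN)/k₀ = 8797591.1 m.
Inverse transverse Mercator on WGS84 gives φ = 79.20370020°, λ = 96.24200178°.

lat 79.2037°, lon 96.2420°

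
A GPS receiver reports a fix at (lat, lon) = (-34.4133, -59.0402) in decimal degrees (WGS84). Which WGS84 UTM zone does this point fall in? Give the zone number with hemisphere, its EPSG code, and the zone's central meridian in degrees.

Zone 21S (EPSG:32721), central meridian -57°

UTM zone = ⌊(λ + 180)/6⌋ + 1; -59.0402° ∈ [-60°, -54°) → zone 21.
Hemisphere: S (φ < 0).
Central meridian λ₀ = 6×21 − 183 = -57°.
EPSG code: 32721.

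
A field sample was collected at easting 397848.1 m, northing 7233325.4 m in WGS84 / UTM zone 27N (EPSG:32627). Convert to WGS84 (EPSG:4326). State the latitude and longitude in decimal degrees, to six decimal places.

lat 65.207300°, lon -23.183500°

Zone 27N: λ₀ = -21°, k₀ = 0.9996, false easting 500000 m.
Meridian distance M = (N − FN)/k₀ = 7236219.9 m.
Inverse transverse Mercator on WGS84 gives φ = 65.20729973°, λ = -23.18349995°.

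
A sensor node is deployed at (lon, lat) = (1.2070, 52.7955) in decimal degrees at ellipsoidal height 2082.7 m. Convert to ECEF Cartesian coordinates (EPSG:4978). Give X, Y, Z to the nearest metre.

X 3865232 m, Y 81438 m, Z 5058474 m

WGS84: a = 6378137 m, e² = 0.006694380; N(φ) = a/√(1−e²sin²φ) = 6391723.656 m.
X = (N+h)·cosφ·cosλ = 3865231.826 m; Y = (N+h)·cosφ·sinλ = 81437.5004 m; Z = (N(1−e²)+h)·sinφ = 5058474.037 m.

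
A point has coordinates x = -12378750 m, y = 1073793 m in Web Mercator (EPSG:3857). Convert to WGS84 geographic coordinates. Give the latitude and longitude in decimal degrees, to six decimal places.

R = 6378137 m. λ = x/R = -111.20020323°.
φ = 2·arctan(exp(y/R)) − 90° = 2·arctan(1.18336) − 90° = 9.60079977°.

lat 9.600800°, lon -111.200203°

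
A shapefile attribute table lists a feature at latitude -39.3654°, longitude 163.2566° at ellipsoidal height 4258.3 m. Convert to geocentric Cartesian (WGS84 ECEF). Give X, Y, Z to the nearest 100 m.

WGS84: a = 6378137 m, e² = 0.006694380; N(φ) = a/√(1−e²sin²φ) = 6386742.820 m.
X = (N+h)·cosφ·cosλ = -4731514.447 m; Y = (N+h)·cosφ·sinλ = 1423429.836 m; Z = (N(1−e²)+h)·sinφ = -4026462.249 m.

X -4731500 m, Y 1423400 m, Z -4026500 m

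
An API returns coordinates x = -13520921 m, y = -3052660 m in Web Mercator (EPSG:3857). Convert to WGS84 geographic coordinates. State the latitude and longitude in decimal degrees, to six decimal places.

lat -26.431798°, lon -121.460500°

R = 6378137 m. λ = x/R = -121.46049990°.
φ = 2·arctan(exp(y/R)) − 90° = 2·arctan(0.61964) − 90° = -26.43179790°.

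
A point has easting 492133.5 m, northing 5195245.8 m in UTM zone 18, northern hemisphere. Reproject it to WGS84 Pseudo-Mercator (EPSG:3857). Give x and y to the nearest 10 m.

x -8360460 m, y 5927510 m

Unproject from UTM 18N (λ₀ = -75°) → φ = 46.91070017°, λ = -75.10329978°.
Web Mercator (R = 6378137 m): x = -8360461.088 m, y = 5927510.228 m.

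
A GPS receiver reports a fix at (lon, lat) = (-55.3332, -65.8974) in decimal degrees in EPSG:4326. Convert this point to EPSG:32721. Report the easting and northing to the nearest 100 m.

E 575900 m, N 2690500 m

Zone 21 central meridian λ₀ = 6×21 − 183 = -57°; Δλ = +1.6668°.
Transverse Mercator on WGS84 with k₀ = 0.9996 gives E = 575946.995 m, N = 2690517.490 m.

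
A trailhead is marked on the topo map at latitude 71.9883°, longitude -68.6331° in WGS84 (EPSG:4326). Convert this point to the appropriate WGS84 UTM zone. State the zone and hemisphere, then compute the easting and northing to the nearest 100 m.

Longitude -68.6331° lies in the 6° band [-72°, -66°), giving zone 19; latitude is north of the equator, so 19N.
Zone 19 central meridian λ₀ = 6×19 − 183 = -69°; Δλ = +0.3669°.
Transverse Mercator on WGS84 with k₀ = 0.9996 gives E = 512662.418 m, N = 7987666.023 m.

Zone 19N: E 512700 m, N 7987700 m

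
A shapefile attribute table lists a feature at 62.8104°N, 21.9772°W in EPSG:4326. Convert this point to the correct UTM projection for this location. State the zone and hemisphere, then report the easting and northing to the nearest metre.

Longitude -21.9772° lies in the 6° band [-24°, -18°), giving zone 27; latitude is north of the equator, so 27N.
Zone 27 central meridian λ₀ = 6×27 − 183 = -21°; Δλ = -0.9772°.
Transverse Mercator on WGS84 with k₀ = 0.9996 gives E = 450182.985 m, N = 6964842.717 m.

Zone 27N: E 450183 m, N 6964843 m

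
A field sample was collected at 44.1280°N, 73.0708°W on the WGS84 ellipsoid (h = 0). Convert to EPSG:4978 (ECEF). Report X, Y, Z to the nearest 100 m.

WGS84: a = 6378137 m, e² = 0.006694380; N(φ) = a/√(1−e²sin²φ) = 6388511.814 m.
X = (N+h)·cosφ·cosλ = 1335275.540 m; Y = (N+h)·cosφ·sinλ = -4386870.216 m; Z = (N(1−e²)+h)·sinφ = 4418311.398 m.

X 1335300 m, Y -4386900 m, Z 4418300 m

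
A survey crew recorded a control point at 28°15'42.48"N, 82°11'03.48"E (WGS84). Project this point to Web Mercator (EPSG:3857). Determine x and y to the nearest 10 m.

Web Mercator is spherical with R = a = 6378137 m.
x = R·λ = 6378137 × 1.434386628 = 9148714.427 m.
y = R·ln tan(π/4 + φ/2) = 6378137 × 0.514573622 = 3282021.056 m.

x 9148710 m, y 3282020 m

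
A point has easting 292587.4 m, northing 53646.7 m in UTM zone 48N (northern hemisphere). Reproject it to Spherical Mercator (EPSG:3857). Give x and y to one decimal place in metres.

x 11481080.4 m, y 54001.7 m

Unproject from UTM 48N (λ₀ = 105°) → φ = 0.48509994°, λ = 103.13629987°.
Web Mercator (R = 6378137 m): x = 11481080.384 m, y = 54001.724 m.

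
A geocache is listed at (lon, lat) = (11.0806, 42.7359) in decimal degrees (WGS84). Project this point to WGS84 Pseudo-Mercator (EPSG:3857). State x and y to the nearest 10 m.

Web Mercator is spherical with R = a = 6378137 m.
x = R·λ = 6378137 × 0.193392953 = 1233486.750 m.
y = R·ln tan(π/4 + φ/2) = 6378137 × 0.826551568 = 5271859.140 m.

x 1233490 m, y 5271860 m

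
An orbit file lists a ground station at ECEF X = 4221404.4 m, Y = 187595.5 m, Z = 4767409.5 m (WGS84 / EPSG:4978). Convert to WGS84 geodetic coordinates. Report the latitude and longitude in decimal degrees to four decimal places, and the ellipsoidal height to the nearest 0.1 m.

λ = atan2(Y, X) = 2.54449996°; p = √(X²+Y²) = 4225570.6 m.
Bowring's method on WGS84 (a = 6378137 m, b = 6356752.314 m) gives φ = 48.63880029°, h = 4394.710 m.

lat 48.6388°, lon 2.5445°, h 4394.7 m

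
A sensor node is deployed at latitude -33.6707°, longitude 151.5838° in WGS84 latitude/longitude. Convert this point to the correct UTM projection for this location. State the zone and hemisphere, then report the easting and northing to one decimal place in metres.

Longitude 151.5838° lies in the 6° band [150°, 156°), giving zone 56; latitude is south of the equator, so 56S.
Zone 56 central meridian λ₀ = 6×56 − 183 = 153°; Δλ = -1.4162°.
Transverse Mercator on WGS84 with k₀ = 0.9996 gives E = 368709.312 m, N = 6273455.477 m.

Zone 56S: E 368709.3 m, N 6273455.5 m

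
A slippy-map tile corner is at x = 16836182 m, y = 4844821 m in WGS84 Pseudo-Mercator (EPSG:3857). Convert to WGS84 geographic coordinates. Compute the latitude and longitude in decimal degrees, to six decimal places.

R = 6378137 m. λ = x/R = 151.24199617°.
φ = 2·arctan(exp(y/R)) − 90° = 2·arctan(2.13742) − 90° = 39.85449939°.

lat 39.854499°, lon 151.241996°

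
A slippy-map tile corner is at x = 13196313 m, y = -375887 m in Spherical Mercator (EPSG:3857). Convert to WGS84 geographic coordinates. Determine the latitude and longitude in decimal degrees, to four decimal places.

lat -3.3747°, lon 118.5445°

R = 6378137 m. λ = x/R = 118.54449662°.
φ = 2·arctan(exp(y/R)) − 90° = 2·arctan(0.94277) − 90° = -3.37469745°.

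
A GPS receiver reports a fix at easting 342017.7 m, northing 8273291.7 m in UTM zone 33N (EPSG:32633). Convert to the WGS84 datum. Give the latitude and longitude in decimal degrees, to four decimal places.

Zone 33N: λ₀ = 15°, k₀ = 0.9996, false easting 500000 m.
Meridian distance M = (N − FN)/k₀ = 8276602.3 m.
Inverse transverse Mercator on WGS84 gives φ = 74.48590034°, λ = 9.70209972°.

lat 74.4859°, lon 9.7021°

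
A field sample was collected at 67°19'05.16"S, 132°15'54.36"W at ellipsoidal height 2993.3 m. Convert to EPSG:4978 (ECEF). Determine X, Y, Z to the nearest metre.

WGS84: a = 6378137 m, e² = 0.006694380; N(φ) = a/√(1−e²sin²φ) = 6396389.345 m.
X = (N+h)·cosφ·cosλ = -1659677.758 m; Y = (N+h)·cosφ·sinλ = -1826195.465 m; Z = (N(1−e²)+h)·sinφ = -5864945.919 m.

X -1659678 m, Y -1826195 m, Z -5864946 m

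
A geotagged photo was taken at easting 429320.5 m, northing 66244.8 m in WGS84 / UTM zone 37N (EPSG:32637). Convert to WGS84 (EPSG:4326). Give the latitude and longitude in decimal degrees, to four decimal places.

Zone 37N: λ₀ = 39°, k₀ = 0.9996, false easting 500000 m.
Meridian distance M = (N − FN)/k₀ = 66271.3 m.
Inverse transverse Mercator on WGS84 gives φ = 0.59930019°, λ = 38.36479976°.

lat 0.5993°, lon 38.3648°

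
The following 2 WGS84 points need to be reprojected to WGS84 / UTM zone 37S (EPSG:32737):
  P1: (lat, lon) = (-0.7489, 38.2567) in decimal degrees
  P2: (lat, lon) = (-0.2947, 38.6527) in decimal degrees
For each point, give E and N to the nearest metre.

P1: E 417294 m, N 9917217 m; P2: E 461354 m, N 9967426 m

UTM zone 37S: λ₀ = 39°, k₀ = 0.9996.
P1 (-0.7489°, 38.2567°) → (417294.003, 9917216.989) m.
P2 (-0.2947°, 38.6527°) → (461354.475, 9967426.190) m.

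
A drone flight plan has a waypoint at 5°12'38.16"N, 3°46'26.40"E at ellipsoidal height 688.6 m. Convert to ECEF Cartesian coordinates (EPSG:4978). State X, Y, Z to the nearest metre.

X 6338865 m, Y 418138 m, Z 575443 m

WGS84: a = 6378137 m, e² = 0.006694380; N(φ) = a/√(1−e²sin²φ) = 6378313.086 m.
X = (N+h)·cosφ·cosλ = 6338865.104 m; Y = (N+h)·cosφ·sinλ = 418137.867 m; Z = (N(1−e²)+h)·sinφ = 575442.888 m.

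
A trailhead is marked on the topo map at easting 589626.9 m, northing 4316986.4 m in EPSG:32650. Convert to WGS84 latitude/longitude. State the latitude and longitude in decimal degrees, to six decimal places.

Zone 50N: λ₀ = 117°, k₀ = 0.9996, false easting 500000 m.
Meridian distance M = (N − FN)/k₀ = 4318713.9 m.
Inverse transverse Mercator on WGS84 gives φ = 38.99729993°, λ = 118.03500004°.

lat 38.997300°, lon 118.035000°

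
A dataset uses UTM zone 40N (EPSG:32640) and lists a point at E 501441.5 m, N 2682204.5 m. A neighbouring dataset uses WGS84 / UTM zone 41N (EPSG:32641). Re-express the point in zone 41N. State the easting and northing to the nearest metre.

UTM 40N → geographic: φ = 24.25270018°, λ = 57.01420036°.
UTM 41N (λ₀ = 63°) forward: E = -108365.427 m, N = 2695289.940 m.

E -108365 m, N 2695290 m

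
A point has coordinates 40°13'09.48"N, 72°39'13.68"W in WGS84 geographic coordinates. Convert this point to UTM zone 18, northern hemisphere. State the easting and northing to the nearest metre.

Zone 18 central meridian λ₀ = 6×18 − 183 = -75°; Δλ = +2.3462°.
Transverse Mercator on WGS84 with k₀ = 0.9996 gives E = 699638.170 m, N = 4454737.990 m.

E 699638 m, N 4454738 m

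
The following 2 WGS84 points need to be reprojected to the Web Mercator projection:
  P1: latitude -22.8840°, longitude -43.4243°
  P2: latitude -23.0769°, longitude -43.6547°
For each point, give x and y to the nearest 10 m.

Web Mercator: x = R·λ, y = R·ln tan(π/4+φ/2), R = 6378137 m.
P1 (-22.8840°, -43.4243°) → (-4833970.964, -2617996.415) m.
P2 (-23.0769°, -43.6547°) → (-4859618.975, -2641321.045) m.

P1: x -4833970 m, y -2618000 m; P2: x -4859620 m, y -2641320 m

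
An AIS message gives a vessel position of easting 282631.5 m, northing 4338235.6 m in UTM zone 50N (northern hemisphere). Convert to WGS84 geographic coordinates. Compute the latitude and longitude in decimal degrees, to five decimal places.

lat 39.16620°, lon 114.48400°

Zone 50N: λ₀ = 117°, k₀ = 0.9996, false easting 500000 m.
Meridian distance M = (N − FN)/k₀ = 4339971.6 m.
Inverse transverse Mercator on WGS84 gives φ = 39.16620043°, λ = 114.48400032°.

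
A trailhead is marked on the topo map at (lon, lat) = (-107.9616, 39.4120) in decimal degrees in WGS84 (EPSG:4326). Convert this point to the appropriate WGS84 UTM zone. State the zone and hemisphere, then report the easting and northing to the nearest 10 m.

Longitude -107.9616° lies in the 6° band [-108°, -102°), giving zone 13; latitude is north of the equator, so 13N.
Zone 13 central meridian λ₀ = 6×13 − 183 = -105°; Δλ = -2.9616°.
Transverse Mercator on WGS84 with k₀ = 0.9996 gives E = 245021.511 m, N = 4366684.210 m.

Zone 13N: E 245020 m, N 4366680 m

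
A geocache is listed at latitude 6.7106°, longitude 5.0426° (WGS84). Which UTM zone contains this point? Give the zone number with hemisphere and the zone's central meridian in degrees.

Zone 31N, central meridian 3°

UTM zone = ⌊(λ + 180)/6⌋ + 1; 5.0426° ∈ [0°, 6°) → zone 31.
Hemisphere: N (φ ≥ 0).
Central meridian λ₀ = 6×31 − 183 = 3°.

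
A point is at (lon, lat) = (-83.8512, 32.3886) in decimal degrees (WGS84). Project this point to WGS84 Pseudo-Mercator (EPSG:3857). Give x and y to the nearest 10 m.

x -9334270 m, y 3814430 m

Web Mercator is spherical with R = a = 6378137 m.
x = R·λ = 6378137 × -1.463479522 = -9334272.886 m.
y = R·ln tan(π/4 + φ/2) = 6378137 × 0.598047550 = 3814429.207 m.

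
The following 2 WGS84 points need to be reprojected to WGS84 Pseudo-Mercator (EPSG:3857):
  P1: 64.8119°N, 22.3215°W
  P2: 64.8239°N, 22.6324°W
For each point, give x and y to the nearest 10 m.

P1: x -2484820 m, y 9559000 m; P2: x -2519430 m, y 9562140 m

Web Mercator: x = R·λ, y = R·ln tan(π/4+φ/2), R = 6378137 m.
P1 (64.8119°, -22.3215°) → (-2484818.014, 9558998.660) m.
P2 (64.8239°, -22.6324°) → (-2519427.243, 9562138.130) m.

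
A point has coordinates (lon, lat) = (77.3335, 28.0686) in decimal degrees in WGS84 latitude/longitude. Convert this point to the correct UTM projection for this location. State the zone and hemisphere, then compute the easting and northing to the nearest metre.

Longitude 77.3335° lies in the 6° band [72°, 78°), giving zone 43; latitude is north of the equator, so 43N.
Zone 43 central meridian λ₀ = 6×43 − 183 = 75°; Δλ = +2.3335°.
Transverse Mercator on WGS84 with k₀ = 0.9996 gives E = 729325.724 m, N = 3106999.690 m.

Zone 43N: E 729326 m, N 3107000 m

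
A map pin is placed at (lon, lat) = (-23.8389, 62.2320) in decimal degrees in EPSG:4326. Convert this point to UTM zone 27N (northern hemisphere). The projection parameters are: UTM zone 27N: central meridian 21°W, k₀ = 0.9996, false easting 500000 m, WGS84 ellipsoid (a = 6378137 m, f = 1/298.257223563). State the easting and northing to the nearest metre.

Zone 27 central meridian λ₀ = 6×27 − 183 = -21°; Δλ = -2.8389°.
Transverse Mercator on WGS84 with k₀ = 0.9996 gives E = 352472.200 m, N = 6903260.542 m.

E 352472 m, N 6903261 m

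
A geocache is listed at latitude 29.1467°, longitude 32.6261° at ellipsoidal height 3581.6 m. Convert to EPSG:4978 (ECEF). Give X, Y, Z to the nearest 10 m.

WGS84: a = 6378137 m, e² = 0.006694380; N(φ) = a/√(1−e²sin²φ) = 6383207.307 m.
X = (N+h)·cosφ·cosλ = 4697884.892 m; Y = (N+h)·cosφ·sinλ = 3007438.903 m; Z = (N(1−e²)+h)·sinφ = 3089856.630 m.

X 4697880 m, Y 3007440 m, Z 3089860 m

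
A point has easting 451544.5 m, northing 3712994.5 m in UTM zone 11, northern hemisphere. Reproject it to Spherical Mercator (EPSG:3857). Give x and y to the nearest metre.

Unproject from UTM 11N (λ₀ = -117°) → φ = 33.55550011°, λ = -117.52200039°.
Web Mercator (R = 6378137 m): x = -13082489.240 m, y = 3969271.575 m.

x -13082489 m, y 3969272 m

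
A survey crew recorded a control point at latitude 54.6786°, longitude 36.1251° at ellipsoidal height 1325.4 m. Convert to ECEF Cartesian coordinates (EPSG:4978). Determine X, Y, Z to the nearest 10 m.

WGS84: a = 6378137 m, e² = 0.006694380; N(φ) = a/√(1−e²sin²φ) = 6392397.205 m.
X = (N+h)·cosφ·cosλ = 2985869.118 m; Y = (N+h)·cosφ·sinλ = 2179337.446 m; Z = (N(1−e²)+h)·sinφ = 5181861.189 m.

X 2985870 m, Y 2179340 m, Z 5181860 m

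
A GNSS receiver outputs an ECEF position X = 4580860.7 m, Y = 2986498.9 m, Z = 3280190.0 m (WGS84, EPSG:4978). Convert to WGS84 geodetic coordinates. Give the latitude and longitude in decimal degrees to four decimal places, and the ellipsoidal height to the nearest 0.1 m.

λ = atan2(Y, X) = 33.10239952°; p = √(X²+Y²) = 5468405.7 m.
Bowring's method on WGS84 (a = 6378137 m, b = 6356752.314 m) gives φ = 31.12709965°, h = 4305.498 m.

lat 31.1271°, lon 33.1024°, h 4305.5 m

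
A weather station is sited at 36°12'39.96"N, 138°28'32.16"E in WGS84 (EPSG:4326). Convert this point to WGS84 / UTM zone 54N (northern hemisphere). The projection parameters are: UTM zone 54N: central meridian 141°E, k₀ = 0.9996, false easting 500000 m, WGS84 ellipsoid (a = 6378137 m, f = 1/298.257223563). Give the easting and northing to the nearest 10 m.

Zone 54 central meridian λ₀ = 6×54 − 183 = 141°; Δλ = -2.5244°.
Transverse Mercator on WGS84 with k₀ = 0.9996 gives E = 273067.371 m, N = 4010317.403 m.

E 273070 m, N 4010320 m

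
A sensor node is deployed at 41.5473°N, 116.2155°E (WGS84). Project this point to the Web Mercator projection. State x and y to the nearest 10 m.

x 12937050 m, y 5093410 m

Web Mercator is spherical with R = a = 6378137 m.
x = R·λ = 6378137 × 2.028343117 = 12937050.282 m.
y = R·ln tan(π/4 + φ/2) = 6378137 × 0.798572774 = 5093406.557 m.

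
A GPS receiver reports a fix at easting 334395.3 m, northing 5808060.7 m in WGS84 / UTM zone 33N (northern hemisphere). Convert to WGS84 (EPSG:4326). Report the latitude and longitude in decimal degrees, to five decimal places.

Zone 33N: λ₀ = 15°, k₀ = 0.9996, false easting 500000 m.
Meridian distance M = (N − FN)/k₀ = 5810384.9 m.
Inverse transverse Mercator on WGS84 gives φ = 52.39769981°, λ = 12.56590066°.

lat 52.39770°, lon 12.56590°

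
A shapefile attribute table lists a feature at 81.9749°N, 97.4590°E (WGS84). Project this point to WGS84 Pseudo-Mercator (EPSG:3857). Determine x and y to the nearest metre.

x 10849086 m, y 16947752 m

Web Mercator is spherical with R = a = 6378137 m.
x = R·λ = 6378137 × 1.700980436 = 10849086.253 m.
y = R·ln tan(π/4 + φ/2) = 6378137 × 2.657163305 = 16947751.593 m.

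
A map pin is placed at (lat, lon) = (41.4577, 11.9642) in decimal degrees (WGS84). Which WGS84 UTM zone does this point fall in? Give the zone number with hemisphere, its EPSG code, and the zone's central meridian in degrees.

UTM zone = ⌊(λ + 180)/6⌋ + 1; 11.9642° ∈ [6°, 12°) → zone 32.
Hemisphere: N (φ ≥ 0).
Central meridian λ₀ = 6×32 − 183 = 9°.
EPSG code: 32632.

Zone 32N (EPSG:32632), central meridian 9°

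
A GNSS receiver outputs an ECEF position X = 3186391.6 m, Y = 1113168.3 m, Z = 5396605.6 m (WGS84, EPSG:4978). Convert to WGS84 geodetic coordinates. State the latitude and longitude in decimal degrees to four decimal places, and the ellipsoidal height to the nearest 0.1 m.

λ = atan2(Y, X) = 19.25689991°; p = √(X²+Y²) = 3375238.5 m.
Bowring's method on WGS84 (a = 6378137 m, b = 6356752.314 m) gives φ = 58.14930006°, h = 2441.994 m.

lat 58.1493°, lon 19.2569°, h 2442.0 m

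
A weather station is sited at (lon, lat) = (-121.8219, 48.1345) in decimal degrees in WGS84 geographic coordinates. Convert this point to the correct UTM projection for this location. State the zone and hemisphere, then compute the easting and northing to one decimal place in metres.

Zone 10N: E 587651.6 m, N 5331920.6 m

Longitude -121.8219° lies in the 6° band [-126°, -120°), giving zone 10; latitude is north of the equator, so 10N.
Zone 10 central meridian λ₀ = 6×10 − 183 = -123°; Δλ = +1.1781°.
Transverse Mercator on WGS84 with k₀ = 0.9996 gives E = 587651.625 m, N = 5331920.648 m.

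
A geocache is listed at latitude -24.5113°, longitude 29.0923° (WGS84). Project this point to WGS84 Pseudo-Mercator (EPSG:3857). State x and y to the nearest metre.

x 3238540 m, y -2815837 m

Web Mercator is spherical with R = a = 6378137 m.
x = R·λ = 6378137 × 0.507756422 = 3238540.022 m.
y = R·ln tan(π/4 + φ/2) = 6378137 × -0.441482704 = -2815837.172 m.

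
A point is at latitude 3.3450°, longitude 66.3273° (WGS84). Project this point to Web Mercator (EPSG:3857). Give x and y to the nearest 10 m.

x 7383520 m, y 372580 m

Web Mercator is spherical with R = a = 6378137 m.
x = R·λ = 6378137 × 1.157629769 = 7383521.262 m.
y = R·ln tan(π/4 + φ/2) = 6378137 × 0.058414456 = 372575.403 m.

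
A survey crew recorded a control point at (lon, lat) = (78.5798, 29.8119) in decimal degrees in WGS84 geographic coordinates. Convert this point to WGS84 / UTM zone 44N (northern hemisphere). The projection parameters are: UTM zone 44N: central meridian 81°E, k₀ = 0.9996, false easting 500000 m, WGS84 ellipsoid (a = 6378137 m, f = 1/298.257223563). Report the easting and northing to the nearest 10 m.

E 266100 m, N 3300400 m

Zone 44 central meridian λ₀ = 6×44 − 183 = 81°; Δλ = -2.4202°.
Transverse Mercator on WGS84 with k₀ = 0.9996 gives E = 266102.931 m, N = 3300399.493 m.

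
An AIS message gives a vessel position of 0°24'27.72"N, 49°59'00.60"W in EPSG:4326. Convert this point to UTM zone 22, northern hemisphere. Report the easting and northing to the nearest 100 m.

E 613100 m, N 45100 m

Zone 22 central meridian λ₀ = 6×22 − 183 = -51°; Δλ = +1.0165°.
Transverse Mercator on WGS84 with k₀ = 0.9996 gives E = 613114.129 m, N = 45070.248 m.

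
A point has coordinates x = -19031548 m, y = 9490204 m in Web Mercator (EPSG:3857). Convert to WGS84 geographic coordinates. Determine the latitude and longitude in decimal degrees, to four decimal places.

R = 6378137 m. λ = x/R = -170.96330449°.
φ = 2·arctan(exp(y/R)) − 90° = 2·arctan(4.42791) − 90° = 64.54760074°.

lat 64.5476°, lon -170.9633°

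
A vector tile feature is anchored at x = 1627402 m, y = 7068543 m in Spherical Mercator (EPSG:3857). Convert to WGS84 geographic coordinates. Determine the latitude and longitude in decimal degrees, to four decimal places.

R = 6378137 m. λ = x/R = 14.61920090°.
φ = 2·arctan(exp(y/R)) − 90° = 2·arctan(3.02904) − 90° = 53.46000047°.

lat 53.4600°, lon 14.6192°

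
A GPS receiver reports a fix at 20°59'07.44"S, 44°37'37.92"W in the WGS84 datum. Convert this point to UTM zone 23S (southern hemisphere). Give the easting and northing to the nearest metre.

E 538749 m, N 7679423 m

Zone 23 central meridian λ₀ = 6×23 − 183 = -45°; Δλ = +0.3728°.
Transverse Mercator on WGS84 with k₀ = 0.9996 gives E = 538748.633 m, N = 7679423.036 m.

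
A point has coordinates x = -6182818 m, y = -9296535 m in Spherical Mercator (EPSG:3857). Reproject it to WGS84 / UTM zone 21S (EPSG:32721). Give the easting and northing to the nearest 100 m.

Web Mercator inverse (R = 6378137 m) → φ = -63.78959826°, λ = -55.54119908°.
UTM 21S forward: E = 571884.424 m, N = 2925610.052 m.

E 571900 m, N 2925600 m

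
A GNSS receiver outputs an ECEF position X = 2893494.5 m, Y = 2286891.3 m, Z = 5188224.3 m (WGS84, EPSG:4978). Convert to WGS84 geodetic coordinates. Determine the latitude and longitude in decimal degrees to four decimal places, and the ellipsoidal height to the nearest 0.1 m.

λ = atan2(Y, X) = 38.32129937°; p = √(X²+Y²) = 3688113.6 m.
Bowring's method on WGS84 (a = 6378137 m, b = 6356752.314 m) gives φ = 54.77390010°, h = 1613.704 m.

lat 54.7739°, lon 38.3213°, h 1613.7 m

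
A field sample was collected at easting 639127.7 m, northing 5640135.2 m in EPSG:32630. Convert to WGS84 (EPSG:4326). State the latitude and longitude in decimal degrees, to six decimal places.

Zone 30N: λ₀ = -3°, k₀ = 0.9996, false easting 500000 m.
Meridian distance M = (N − FN)/k₀ = 5642392.2 m.
Inverse transverse Mercator on WGS84 gives φ = 50.89609980°, λ = -1.02160037°.

lat 50.896100°, lon -1.021600°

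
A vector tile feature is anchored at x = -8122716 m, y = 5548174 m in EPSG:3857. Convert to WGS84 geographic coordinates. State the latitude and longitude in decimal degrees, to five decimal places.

lat 44.53220°, lon -72.96760°

R = 6378137 m. λ = x/R = -72.96759931°.
φ = 2·arctan(exp(y/R)) − 90° = 2·arctan(2.38661) − 90° = 44.53219898°.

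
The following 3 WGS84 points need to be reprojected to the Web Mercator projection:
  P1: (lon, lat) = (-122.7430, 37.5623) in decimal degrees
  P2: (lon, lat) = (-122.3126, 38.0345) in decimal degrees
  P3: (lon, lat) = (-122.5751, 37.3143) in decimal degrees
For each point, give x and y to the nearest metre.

P1: x -13663688 m, y 4517777 m; P2: x -13615776 m, y 4584301 m; P3: x -13644998 m, y 4483007 m

Web Mercator: x = R·λ, y = R·ln tan(π/4+φ/2), R = 6378137 m.
P1 (37.5623°, -122.7430°) → (-13663688.258, 4517776.677) m.
P2 (38.0345°, -122.3126°) → (-13615776.350, 4584300.653) m.
P3 (37.3143°, -122.5751°) → (-13644997.716, 4483007.172) m.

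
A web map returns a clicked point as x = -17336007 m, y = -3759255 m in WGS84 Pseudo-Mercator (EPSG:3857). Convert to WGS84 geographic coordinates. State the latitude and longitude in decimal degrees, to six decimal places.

lat -31.969098°, lon -155.732001°

R = 6378137 m. λ = x/R = -155.73200054°.
φ = 2·arctan(exp(y/R)) − 90° = 2·arctan(0.55466) − 90° = -31.96909844°.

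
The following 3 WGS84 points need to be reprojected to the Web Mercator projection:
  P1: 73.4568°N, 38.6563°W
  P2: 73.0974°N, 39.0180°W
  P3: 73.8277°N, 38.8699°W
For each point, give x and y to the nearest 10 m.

Web Mercator: x = R·λ, y = R·ln tan(π/4+φ/2), R = 6378137 m.
P1 (73.4568°, -38.6563°) → (-4303199.632, 12299712.772) m.
P2 (73.0974°, -39.0180°) → (-4343463.892, 12160666.124) m.
P3 (73.8277°, -38.8699°) → (-4326977.475, 12446322.016) m.

P1: x -4303200 m, y 12299710 m; P2: x -4343460 m, y 12160670 m; P3: x -4326980 m, y 12446320 m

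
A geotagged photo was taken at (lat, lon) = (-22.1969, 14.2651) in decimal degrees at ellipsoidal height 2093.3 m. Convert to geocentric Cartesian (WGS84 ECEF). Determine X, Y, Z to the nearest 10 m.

X 5727990 m, Y 1456330 m, Z -2395410 m

WGS84: a = 6378137 m, e² = 0.006694380; N(φ) = a/√(1−e²sin²φ) = 6381186.215 m.
X = (N+h)·cosφ·cosλ = 5727985.484 m; Y = (N+h)·cosφ·sinλ = 1456330.048 m; Z = (N(1−e²)+h)·sinφ = -2395405.089 m.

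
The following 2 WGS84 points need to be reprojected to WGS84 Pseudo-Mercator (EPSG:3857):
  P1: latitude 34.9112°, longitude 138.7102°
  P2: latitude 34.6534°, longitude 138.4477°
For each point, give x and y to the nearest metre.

P1: x 15441149 m, y 4151820 m; P2: x 15411927 m, y 4116879 m

Web Mercator: x = R·λ, y = R·ln tan(π/4+φ/2), R = 6378137 m.
P1 (34.9112°, 138.7102°) → (15441148.832, 4151820.117) m.
P2 (34.6534°, 138.4477°) → (15411927.465, 4116878.778) m.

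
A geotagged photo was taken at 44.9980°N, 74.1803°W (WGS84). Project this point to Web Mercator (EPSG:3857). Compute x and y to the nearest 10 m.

Web Mercator is spherical with R = a = 6378137 m.
x = R·λ = 6378137 × -1.294690475 = -8257713.223 m.
y = R·ln tan(π/4 + φ/2) = 6378137 × 0.881324223 = 5621206.633 m.

x -8257710 m, y 5621210 m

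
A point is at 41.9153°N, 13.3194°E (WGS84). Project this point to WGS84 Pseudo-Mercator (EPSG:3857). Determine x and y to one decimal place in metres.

Web Mercator is spherical with R = a = 6378137 m.
x = R·λ = 6378137 × 0.232467384 = 1482708.826 m.
y = R·ln tan(π/4 + φ/2) = 6378137 × 0.807179311 = 5148300.227 m.

x 1482708.8 m, y 5148300.2 m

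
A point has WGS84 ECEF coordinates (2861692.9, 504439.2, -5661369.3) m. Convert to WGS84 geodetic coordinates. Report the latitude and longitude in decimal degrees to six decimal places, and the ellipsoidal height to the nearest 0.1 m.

lat -62.985900°, lon 9.997001°, h 2362.6 m

λ = atan2(Y, X) = 9.99700051°; p = √(X²+Y²) = 2905812.3 m.
Bowring's method on WGS84 (a = 6378137 m, b = 6356752.314 m) gives φ = -62.98589995°, h = 2362.619 m.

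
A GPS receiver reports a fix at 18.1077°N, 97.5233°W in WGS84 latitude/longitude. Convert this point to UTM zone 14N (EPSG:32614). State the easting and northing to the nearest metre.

E 656246 m, N 2002727 m

Zone 14 central meridian λ₀ = 6×14 − 183 = -99°; Δλ = +1.4767°.
Transverse Mercator on WGS84 with k₀ = 0.9996 gives E = 656246.209 m, N = 2002727.017 m.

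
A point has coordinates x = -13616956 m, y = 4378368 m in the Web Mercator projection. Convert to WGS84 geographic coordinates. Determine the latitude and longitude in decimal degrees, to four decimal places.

lat 36.5630°, lon -122.3232°

R = 6378137 m. λ = x/R = -122.32319698°.
φ = 2·arctan(exp(y/R)) − 90° = 2·arctan(1.98668) − 90° = 36.56299702°.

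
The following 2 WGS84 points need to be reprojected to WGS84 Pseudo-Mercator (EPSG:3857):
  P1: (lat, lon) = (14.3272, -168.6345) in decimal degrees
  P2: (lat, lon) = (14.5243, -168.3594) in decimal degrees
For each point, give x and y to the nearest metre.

Web Mercator: x = R·λ, y = R·ln tan(π/4+φ/2), R = 6378137 m.
P1 (14.3272°, -168.6345°) → (-18772306.670, 1611782.303) m.
P2 (14.5243°, -168.3594°) → (-18741682.678, 1634437.681) m.

P1: x -18772307 m, y 1611782 m; P2: x -18741683 m, y 1634438 m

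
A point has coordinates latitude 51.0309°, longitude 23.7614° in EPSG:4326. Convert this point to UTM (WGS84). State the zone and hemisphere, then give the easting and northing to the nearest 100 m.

Longitude 23.7614° lies in the 6° band [18°, 24°), giving zone 34; latitude is north of the equator, so 34N.
Zone 34 central meridian λ₀ = 6×34 − 183 = 21°; Δλ = +2.7614°.
Transverse Mercator on WGS84 with k₀ = 0.9996 gives E = 693621.985 m, N = 5656889.992 m.

Zone 34N: E 693600 m, N 5656900 m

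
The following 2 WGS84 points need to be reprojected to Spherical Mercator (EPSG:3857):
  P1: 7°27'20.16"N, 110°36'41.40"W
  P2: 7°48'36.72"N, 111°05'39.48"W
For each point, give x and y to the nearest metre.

Web Mercator: x = R·λ, y = R·ln tan(π/4+φ/2), R = 6378137 m.
P1 (7.4556°, -110.6115°) → (-12313215.856, 832305.751) m.
P2 (7.8102°, -111.0943°) → (-12366960.906, 872132.596) m.

P1: x -12313216 m, y 832306 m; P2: x -12366961 m, y 872133 m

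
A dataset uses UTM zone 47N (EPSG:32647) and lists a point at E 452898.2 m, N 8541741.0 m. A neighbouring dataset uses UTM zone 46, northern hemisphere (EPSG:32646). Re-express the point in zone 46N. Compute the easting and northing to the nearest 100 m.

E 604100 m, N 8544600 m

UTM 47N → geographic: φ = 76.94819963°, λ = 97.13129814°.
UTM 46N (λ₀ = 93°) forward: E = 604067.498 m, N = 8544649.359 m.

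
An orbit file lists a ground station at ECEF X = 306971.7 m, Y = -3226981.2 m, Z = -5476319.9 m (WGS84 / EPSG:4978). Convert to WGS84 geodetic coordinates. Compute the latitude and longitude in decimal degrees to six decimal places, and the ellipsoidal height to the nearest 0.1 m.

lat -59.546200°, lon -84.566000°, h 1501.6 m

λ = atan2(Y, X) = -84.56599970°; p = √(X²+Y²) = 3241548.9 m.
Bowring's method on WGS84 (a = 6378137 m, b = 6356752.314 m) gives φ = -59.54619984°, h = 1501.638 m.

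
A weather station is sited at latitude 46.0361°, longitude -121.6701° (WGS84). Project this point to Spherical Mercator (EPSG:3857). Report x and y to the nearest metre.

x -13544254 m, y 5786136 m

Web Mercator is spherical with R = a = 6378137 m.
x = R·λ = 6378137 × -2.123543846 = -13544253.577 m.
y = R·ln tan(π/4 + φ/2) = 6378137 × 0.907182796 = 5786136.159 m.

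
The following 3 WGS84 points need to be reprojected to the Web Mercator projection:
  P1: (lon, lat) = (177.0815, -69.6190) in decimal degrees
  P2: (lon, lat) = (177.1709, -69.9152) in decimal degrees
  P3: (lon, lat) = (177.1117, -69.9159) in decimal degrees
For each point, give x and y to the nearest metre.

P1: x 19712622 m, y -10945827 m; P2: x 19722574 m, y -11041171 m; P3: x 19715984 m, y -11041398 m

Web Mercator: x = R·λ, y = R·ln tan(π/4+φ/2), R = 6378137 m.
P1 (-69.6190°, 177.0815°) → (19712622.409, -10945827.434) m.
P2 (-69.9152°, 177.1709°) → (19722574.371, -11041171.214) m.
P3 (-69.9159°, 177.1117°) → (19715984.258, -11041398.129) m.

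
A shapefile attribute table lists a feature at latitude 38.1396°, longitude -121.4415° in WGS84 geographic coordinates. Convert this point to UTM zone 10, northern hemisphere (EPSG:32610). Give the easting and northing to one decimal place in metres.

Zone 10 central meridian λ₀ = 6×10 − 183 = -123°; Δλ = +1.5585°.
Transverse Mercator on WGS84 with k₀ = 0.9996 gives E = 636576.379 m, N = 4222451.431 m.

E 636576.4 m, N 4222451.4 m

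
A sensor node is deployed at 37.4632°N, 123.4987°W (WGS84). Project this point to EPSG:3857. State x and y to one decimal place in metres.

x -13747812.4 m, y 4503869.1 m

Web Mercator is spherical with R = a = 6378137 m.
x = R·λ = 6378137 × -2.155458937 = -13747812.398 m.
y = R·ln tan(π/4 + φ/2) = 6378137 × 0.706141788 = 4503869.067 m.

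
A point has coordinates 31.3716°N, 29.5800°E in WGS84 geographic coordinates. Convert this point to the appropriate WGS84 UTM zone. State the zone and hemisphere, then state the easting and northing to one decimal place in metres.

Zone 35N: E 745380.4 m, N 3473663.0 m

Longitude 29.5800° lies in the 6° band [24°, 30°), giving zone 35; latitude is north of the equator, so 35N.
Zone 35 central meridian λ₀ = 6×35 − 183 = 27°; Δλ = +2.5800°.
Transverse Mercator on WGS84 with k₀ = 0.9996 gives E = 745380.419 m, N = 3473663.016 m.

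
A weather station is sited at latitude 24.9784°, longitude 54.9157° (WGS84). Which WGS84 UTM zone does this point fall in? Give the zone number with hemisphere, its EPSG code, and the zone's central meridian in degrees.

UTM zone = ⌊(λ + 180)/6⌋ + 1; 54.9157° ∈ [54°, 60°) → zone 40.
Hemisphere: N (φ ≥ 0).
Central meridian λ₀ = 6×40 − 183 = 57°.
EPSG code: 32640.

Zone 40N (EPSG:32640), central meridian 57°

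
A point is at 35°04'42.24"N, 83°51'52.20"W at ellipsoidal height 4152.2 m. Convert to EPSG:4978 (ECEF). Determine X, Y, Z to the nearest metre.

X 558858 m, Y -5198880 m, Z 3647375 m

WGS84: a = 6378137 m, e² = 0.006694380; N(φ) = a/√(1−e²sin²φ) = 6385199.730 m.
X = (N+h)·cosφ·cosλ = 558858.176 m; Y = (N+h)·cosφ·sinλ = -5198879.937 m; Z = (N(1−e²)+h)·sinφ = 3647374.568 m.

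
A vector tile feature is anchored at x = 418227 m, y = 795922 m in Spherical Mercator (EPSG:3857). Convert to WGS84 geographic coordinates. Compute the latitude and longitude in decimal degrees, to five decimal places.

R = 6378137 m. λ = x/R = 3.75699706°.
φ = 2·arctan(exp(y/R)) − 90° = 2·arctan(1.13291) − 90° = 7.13140417°.

lat 7.13140°, lon 3.75700°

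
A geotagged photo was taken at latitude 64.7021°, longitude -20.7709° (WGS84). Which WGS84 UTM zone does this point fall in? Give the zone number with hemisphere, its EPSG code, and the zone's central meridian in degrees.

Zone 27N (EPSG:32627), central meridian -21°

UTM zone = ⌊(λ + 180)/6⌋ + 1; -20.7709° ∈ [-24°, -18°) → zone 27.
Hemisphere: N (φ ≥ 0).
Central meridian λ₀ = 6×27 − 183 = -21°.
EPSG code: 32627.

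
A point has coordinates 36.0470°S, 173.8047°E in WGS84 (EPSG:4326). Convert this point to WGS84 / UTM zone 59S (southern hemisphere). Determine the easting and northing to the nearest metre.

E 752662 m, N 6007198 m

Zone 59 central meridian λ₀ = 6×59 − 183 = 171°; Δλ = +2.8047°.
Transverse Mercator on WGS84 with k₀ = 0.9996 gives E = 752662.153 m, N = 6007197.842 m.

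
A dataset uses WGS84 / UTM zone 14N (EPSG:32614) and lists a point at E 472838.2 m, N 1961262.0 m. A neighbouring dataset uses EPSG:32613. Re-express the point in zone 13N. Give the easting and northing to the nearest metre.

E 1109782 m, N 1970578 m

UTM 14N → geographic: φ = 17.73839978°, λ = -99.25620011°.
UTM 13N (λ₀ = -105°) forward: E = 1109781.599 m, N = 1970578.031 m.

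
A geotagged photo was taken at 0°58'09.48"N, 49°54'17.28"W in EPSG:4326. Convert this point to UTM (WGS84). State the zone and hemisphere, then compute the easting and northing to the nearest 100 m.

Longitude -49.9048° lies in the 6° band [-54°, -48°), giving zone 22; latitude is north of the equator, so 22N.
Zone 22 central meridian λ₀ = 6×22 − 183 = -51°; Δλ = +1.0952°.
Transverse Mercator on WGS84 with k₀ = 0.9996 gives E = 621858.484 m, N = 107156.580 m.

Zone 22N: E 621900 m, N 107200 m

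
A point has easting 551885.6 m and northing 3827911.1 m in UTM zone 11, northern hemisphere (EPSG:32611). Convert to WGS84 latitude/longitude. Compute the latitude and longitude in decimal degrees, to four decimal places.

lat 34.5917°, lon -116.4342°

Zone 11N: λ₀ = -117°, k₀ = 0.9996, false easting 500000 m.
Meridian distance M = (N − FN)/k₀ = 3829442.9 m.
Inverse transverse Mercator on WGS84 gives φ = 34.59169985°, λ = -116.43420041°.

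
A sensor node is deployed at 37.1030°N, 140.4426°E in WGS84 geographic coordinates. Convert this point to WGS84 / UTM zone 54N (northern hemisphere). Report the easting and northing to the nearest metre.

E 450472 m, N 4106444 m

Zone 54 central meridian λ₀ = 6×54 − 183 = 141°; Δλ = -0.5574°.
Transverse Mercator on WGS84 with k₀ = 0.9996 gives E = 450471.503 m, N = 4106443.931 m.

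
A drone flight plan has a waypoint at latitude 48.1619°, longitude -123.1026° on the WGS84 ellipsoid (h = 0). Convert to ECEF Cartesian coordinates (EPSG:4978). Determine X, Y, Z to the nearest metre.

WGS84: a = 6378137 m, e² = 0.006694380; N(φ) = a/√(1−e²sin²φ) = 6390020.303 m.
X = (N+h)·cosφ·cosλ = -2327824.831 m; Y = (N+h)·cosφ·sinλ = -3570521.900 m; Z = (N(1−e²)+h)·sinφ = 4728903.081 m.

X -2327825 m, Y -3570522 m, Z 4728903 m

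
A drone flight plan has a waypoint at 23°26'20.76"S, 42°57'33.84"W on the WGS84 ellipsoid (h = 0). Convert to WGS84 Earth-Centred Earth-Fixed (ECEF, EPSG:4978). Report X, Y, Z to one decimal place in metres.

WGS84: a = 6378137 m, e² = 0.006694380; N(φ) = a/√(1−e²sin²φ) = 6381517.589 m.
X = (N+h)·cosφ·cosλ = 4284857.817 m; Y = (N+h)·cosφ·sinλ = -3990021.748 m; Z = (N(1−e²)+h)·sinφ = -2521409.358 m.

X 4284857.8 m, Y -3990021.7 m, Z -2521409.4 m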